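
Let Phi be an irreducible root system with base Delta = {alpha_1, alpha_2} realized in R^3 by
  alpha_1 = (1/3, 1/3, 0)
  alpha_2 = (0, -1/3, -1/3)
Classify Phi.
A_2

Compute the Cartan integers a_ij = 2(alpha_i, alpha_j)/(alpha_j, alpha_j); the resulting 2x2 Cartan matrix is
[[2, -1], [-1, 2]].
All simple roots have the same length, so the diagram is simply laced. The associated Dynkin diagram is a chain of 2 nodes with single edges (A_2), so the type is A_2 (the algebra sl(3)).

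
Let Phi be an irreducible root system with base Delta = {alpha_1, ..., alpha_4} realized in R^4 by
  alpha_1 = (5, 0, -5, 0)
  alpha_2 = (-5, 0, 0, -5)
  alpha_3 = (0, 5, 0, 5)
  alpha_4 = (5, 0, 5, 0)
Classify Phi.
D_4 (so(8))

Compute the Cartan integers a_ij = 2(alpha_i, alpha_j)/(alpha_j, alpha_j); the resulting 4x4 Cartan matrix is
[[2, -1, 0, 0], [-1, 2, -1, -1], [0, -1, 2, 0], [0, -1, 0, 2]].
All simple roots have the same length, so the diagram is simply laced. The associated Dynkin diagram is a chain of 2 nodes with a fork of two nodes at one end (D_4), so the type is D_4 (the algebra so(8)).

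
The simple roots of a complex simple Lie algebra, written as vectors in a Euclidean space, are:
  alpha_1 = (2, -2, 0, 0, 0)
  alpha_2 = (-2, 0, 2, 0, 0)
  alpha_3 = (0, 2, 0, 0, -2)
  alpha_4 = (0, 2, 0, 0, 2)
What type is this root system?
Compute the Cartan integers a_ij = 2(alpha_i, alpha_j)/(alpha_j, alpha_j); the resulting 4x4 Cartan matrix is
[[2, -1, -1, -1], [-1, 2, 0, 0], [-1, 0, 2, 0], [-1, 0, 0, 2]].
All simple roots have the same length, so the diagram is simply laced. The associated Dynkin diagram is a chain of 2 nodes with a fork of two nodes at one end (D_4), so the type is D_4 (the algebra so(8)).

D_4 (so(8))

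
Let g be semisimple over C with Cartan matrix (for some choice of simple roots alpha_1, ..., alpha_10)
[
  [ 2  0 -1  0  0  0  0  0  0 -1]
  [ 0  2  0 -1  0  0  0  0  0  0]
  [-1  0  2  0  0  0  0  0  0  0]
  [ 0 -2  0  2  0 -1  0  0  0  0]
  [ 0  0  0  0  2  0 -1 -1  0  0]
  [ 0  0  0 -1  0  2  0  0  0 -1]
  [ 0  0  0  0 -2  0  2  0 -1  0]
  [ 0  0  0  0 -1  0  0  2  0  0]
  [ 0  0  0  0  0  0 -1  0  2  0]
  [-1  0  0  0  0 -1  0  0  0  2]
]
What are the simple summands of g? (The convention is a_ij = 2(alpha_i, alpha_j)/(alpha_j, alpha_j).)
type B_6 + type F_4

The diagram associated to this matrix has two connected components: the simple roots {alpha_1, alpha_2, alpha_3, alpha_4, alpha_6, alpha_10} form a chain of 6 nodes with a double edge at one end; the terminal node there is the unique short simple root (B_6), and {alpha_5, alpha_7, alpha_8, alpha_9} form a chain of 4 nodes with a double edge between the middle two (F_4). A semisimple Lie algebra decomposes uniquely as the direct sum of simple ideals, one per connected component of its Dynkin diagram, so g ≅ B_6 ⊕ F_4 (dimension 78 + 52 = 130).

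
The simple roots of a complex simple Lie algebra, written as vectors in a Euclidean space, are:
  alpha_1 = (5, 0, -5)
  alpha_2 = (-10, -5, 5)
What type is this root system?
Compute the Cartan integers a_ij = 2(alpha_i, alpha_j)/(alpha_j, alpha_j); the resulting 2x2 Cartan matrix is
[[2, -1], [-3, 2]].
The roots have two lengths (squared-length ratio 3:1); the short ones are alpha_{1}. The associated Dynkin diagram is two nodes joined by a triple edge (G_2), so the type is G_2.

type G_2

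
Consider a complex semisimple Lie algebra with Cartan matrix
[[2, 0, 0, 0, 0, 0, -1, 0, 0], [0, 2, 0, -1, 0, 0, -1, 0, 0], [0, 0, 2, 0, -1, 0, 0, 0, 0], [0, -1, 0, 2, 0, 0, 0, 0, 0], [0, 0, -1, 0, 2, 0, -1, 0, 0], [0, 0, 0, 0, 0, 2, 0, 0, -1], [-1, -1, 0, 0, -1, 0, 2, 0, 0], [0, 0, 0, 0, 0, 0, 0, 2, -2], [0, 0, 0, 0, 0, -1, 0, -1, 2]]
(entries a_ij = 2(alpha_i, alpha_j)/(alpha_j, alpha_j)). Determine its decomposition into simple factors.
C_3 ⊕ E_6

The diagram associated to this matrix has two connected components: the simple roots {alpha_6, alpha_8, alpha_9} form a chain of 3 nodes with a double edge at one end; the terminal node there is the unique long simple root (C_3), and {alpha_1, alpha_2, alpha_3, alpha_4, alpha_5, alpha_7} form a chain of 5 nodes with one extra node attached to the third node from one end (E_6). A semisimple Lie algebra decomposes uniquely as the direct sum of simple ideals, one per connected component of its Dynkin diagram, so g ≅ C_3 ⊕ E_6 (dimension 21 + 78 = 99).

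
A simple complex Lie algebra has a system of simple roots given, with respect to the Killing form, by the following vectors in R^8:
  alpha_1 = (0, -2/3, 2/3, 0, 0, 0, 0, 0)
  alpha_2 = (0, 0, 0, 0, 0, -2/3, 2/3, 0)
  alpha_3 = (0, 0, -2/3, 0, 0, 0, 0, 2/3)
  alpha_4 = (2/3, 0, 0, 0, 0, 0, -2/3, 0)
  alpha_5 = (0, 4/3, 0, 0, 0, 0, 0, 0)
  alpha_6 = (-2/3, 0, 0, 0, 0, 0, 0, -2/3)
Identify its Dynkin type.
Compute the Cartan integers a_ij = 2(alpha_i, alpha_j)/(alpha_j, alpha_j); the resulting 6x6 Cartan matrix is
[[2, 0, -1, 0, -1, 0], [0, 2, 0, -1, 0, 0], [-1, 0, 2, 0, 0, -1], [0, -1, 0, 2, 0, -1], [-2, 0, 0, 0, 2, 0], [0, 0, -1, -1, 0, 2]].
The roots have two lengths (squared-length ratio 2:1); the short ones are alpha_{1,2,3,4,6}. The associated Dynkin diagram is a chain of 6 nodes with a double edge at one end; the terminal node there is the unique long simple root (C_6), so the type is C_6 (the algebra sp(12)).

C_6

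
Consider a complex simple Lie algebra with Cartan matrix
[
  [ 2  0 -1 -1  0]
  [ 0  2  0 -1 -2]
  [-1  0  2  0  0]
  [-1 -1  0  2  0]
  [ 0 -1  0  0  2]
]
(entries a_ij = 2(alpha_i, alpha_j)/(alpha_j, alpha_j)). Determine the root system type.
The matrix has rank 5 with 2's on the diagonal. Reading the off-diagonal entries as Dynkin edges (a single edge where a_ij = a_ji = -1; a double or triple edge where a_ij * a_ji = 2 or 3), the diagram is a chain of 5 nodes with a double edge at one end; the terminal node there is the unique short simple root (B_5). One simple-root ordering that puts it in standard form is (alpha_3, alpha_1, alpha_4, alpha_2, alpha_5). So the algebra is type B_5, i.e. so(11).

type B_5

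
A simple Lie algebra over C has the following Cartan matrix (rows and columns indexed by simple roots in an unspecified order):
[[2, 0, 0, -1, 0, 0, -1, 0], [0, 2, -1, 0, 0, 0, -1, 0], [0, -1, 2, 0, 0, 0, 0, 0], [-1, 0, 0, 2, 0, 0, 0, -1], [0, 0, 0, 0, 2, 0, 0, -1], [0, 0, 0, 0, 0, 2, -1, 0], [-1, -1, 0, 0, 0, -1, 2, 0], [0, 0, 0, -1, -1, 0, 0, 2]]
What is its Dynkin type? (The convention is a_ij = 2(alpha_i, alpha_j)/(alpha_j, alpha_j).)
E_8

The matrix has rank 8 with 2's on the diagonal. Reading the off-diagonal entries as Dynkin edges (a single edge where a_ij = a_ji = -1; a double or triple edge where a_ij * a_ji = 2 or 3), the diagram is a chain of 7 nodes with one extra node attached to the third node from one end (E_8). One simple-root ordering that puts it in standard form is (alpha_3, alpha_6, alpha_2, alpha_7, alpha_1, alpha_4, alpha_8, alpha_5). So the algebra is type E_8.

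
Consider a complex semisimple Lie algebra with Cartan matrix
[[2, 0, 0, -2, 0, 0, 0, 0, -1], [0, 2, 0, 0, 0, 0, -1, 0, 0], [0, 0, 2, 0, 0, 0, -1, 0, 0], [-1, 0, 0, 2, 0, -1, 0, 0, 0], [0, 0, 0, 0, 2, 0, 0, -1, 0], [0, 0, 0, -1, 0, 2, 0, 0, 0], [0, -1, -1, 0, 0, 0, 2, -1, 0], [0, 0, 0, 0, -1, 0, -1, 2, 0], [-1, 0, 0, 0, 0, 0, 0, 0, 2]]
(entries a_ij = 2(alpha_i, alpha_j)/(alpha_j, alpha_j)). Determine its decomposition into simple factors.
The diagram associated to this matrix has two connected components: the simple roots {alpha_2, alpha_3, alpha_5, alpha_7, alpha_8} form a chain of 3 nodes with a fork of two nodes at one end (D_5), and {alpha_1, alpha_4, alpha_6, alpha_9} form a chain of 4 nodes with a double edge between the middle two (F_4). A semisimple Lie algebra decomposes uniquely as the direct sum of simple ideals, one per connected component of its Dynkin diagram, so g ≅ D_5 ⊕ F_4 (dimension 45 + 52 = 97).

type D_5 + type F_4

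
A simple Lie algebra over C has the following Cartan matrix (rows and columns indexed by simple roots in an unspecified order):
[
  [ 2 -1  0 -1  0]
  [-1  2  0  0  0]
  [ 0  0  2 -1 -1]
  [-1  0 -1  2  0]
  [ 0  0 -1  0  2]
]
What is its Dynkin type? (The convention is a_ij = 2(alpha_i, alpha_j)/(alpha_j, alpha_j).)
type A_5

The matrix has rank 5 with 2's on the diagonal. Reading the off-diagonal entries as Dynkin edges (a single edge where a_ij = a_ji = -1; a double or triple edge where a_ij * a_ji = 2 or 3), the diagram is a chain of 5 nodes with single edges (A_5). One simple-root ordering that puts it in standard form is (alpha_2, alpha_1, alpha_4, alpha_3, alpha_5). So the algebra is type A_5, i.e. sl(6).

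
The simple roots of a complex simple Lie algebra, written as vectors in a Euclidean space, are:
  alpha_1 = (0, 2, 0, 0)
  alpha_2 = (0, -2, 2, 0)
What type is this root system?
B2

Compute the Cartan integers a_ij = 2(alpha_i, alpha_j)/(alpha_j, alpha_j); the resulting 2x2 Cartan matrix is
[[2, -1], [-2, 2]].
The roots have two lengths (squared-length ratio 2:1); the short ones are alpha_{1}. The associated Dynkin diagram is a chain of 2 nodes with a double edge at one end; the terminal node there is the unique short simple root (B_2), so the type is B_2 (the algebra so(5)).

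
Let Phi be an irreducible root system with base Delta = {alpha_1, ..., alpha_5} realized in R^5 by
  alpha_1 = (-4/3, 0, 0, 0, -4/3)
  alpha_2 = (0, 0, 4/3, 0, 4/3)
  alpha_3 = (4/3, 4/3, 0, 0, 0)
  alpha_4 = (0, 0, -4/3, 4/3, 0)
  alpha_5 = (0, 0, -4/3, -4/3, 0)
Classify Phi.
Compute the Cartan integers a_ij = 2(alpha_i, alpha_j)/(alpha_j, alpha_j); the resulting 5x5 Cartan matrix is
[[2, -1, -1, 0, 0], [-1, 2, 0, -1, -1], [-1, 0, 2, 0, 0], [0, -1, 0, 2, 0], [0, -1, 0, 0, 2]].
All simple roots have the same length, so the diagram is simply laced. The associated Dynkin diagram is a chain of 3 nodes with a fork of two nodes at one end (D_5), so the type is D_5 (the algebra so(10)).

D5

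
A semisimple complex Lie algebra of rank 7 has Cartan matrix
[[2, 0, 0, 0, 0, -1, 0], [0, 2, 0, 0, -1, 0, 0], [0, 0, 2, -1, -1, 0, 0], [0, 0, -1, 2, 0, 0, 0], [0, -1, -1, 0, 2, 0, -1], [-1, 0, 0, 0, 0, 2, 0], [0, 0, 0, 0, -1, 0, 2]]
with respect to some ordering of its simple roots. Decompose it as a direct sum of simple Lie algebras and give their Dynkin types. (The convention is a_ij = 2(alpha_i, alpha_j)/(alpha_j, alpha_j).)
A2 + D5

The diagram associated to this matrix has two connected components: the simple roots {alpha_1, alpha_6} form a chain of 2 nodes with single edges (A_2), and {alpha_2, alpha_3, alpha_4, alpha_5, alpha_7} form a chain of 3 nodes with a fork of two nodes at one end (D_5). A semisimple Lie algebra decomposes uniquely as the direct sum of simple ideals, one per connected component of its Dynkin diagram, so g ≅ A_2 ⊕ D_5 (dimension 8 + 45 = 53).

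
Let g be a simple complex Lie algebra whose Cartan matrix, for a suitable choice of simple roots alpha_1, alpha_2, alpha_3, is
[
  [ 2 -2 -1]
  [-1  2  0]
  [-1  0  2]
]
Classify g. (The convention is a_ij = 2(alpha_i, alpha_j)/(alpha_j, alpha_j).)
B_3

The matrix has rank 3 with 2's on the diagonal. Reading the off-diagonal entries as Dynkin edges (a single edge where a_ij = a_ji = -1; a double or triple edge where a_ij * a_ji = 2 or 3), the diagram is a chain of 3 nodes with a double edge at one end; the terminal node there is the unique short simple root (B_3). One simple-root ordering that puts it in standard form is (alpha_3, alpha_1, alpha_2). So the algebra is type B_3, i.e. so(7).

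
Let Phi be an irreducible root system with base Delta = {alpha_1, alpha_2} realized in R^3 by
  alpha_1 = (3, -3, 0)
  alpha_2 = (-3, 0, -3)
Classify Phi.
type A_2

Compute the Cartan integers a_ij = 2(alpha_i, alpha_j)/(alpha_j, alpha_j); the resulting 2x2 Cartan matrix is
[[2, -1], [-1, 2]].
All simple roots have the same length, so the diagram is simply laced. The associated Dynkin diagram is a chain of 2 nodes with single edges (A_2), so the type is A_2 (the algebra sl(3)).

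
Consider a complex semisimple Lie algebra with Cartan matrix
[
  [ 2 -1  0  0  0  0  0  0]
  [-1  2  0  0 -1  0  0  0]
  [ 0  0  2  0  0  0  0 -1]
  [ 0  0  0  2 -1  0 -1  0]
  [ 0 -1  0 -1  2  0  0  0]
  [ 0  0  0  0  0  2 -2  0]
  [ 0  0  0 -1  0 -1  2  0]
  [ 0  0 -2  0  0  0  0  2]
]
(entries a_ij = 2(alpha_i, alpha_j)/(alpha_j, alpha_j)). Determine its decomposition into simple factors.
B2 ⊕ C6

The diagram associated to this matrix has two connected components: the simple roots {alpha_3, alpha_8} form a chain of 2 nodes with a double edge at one end; the terminal node there is the unique short simple root (B_2), and {alpha_1, alpha_2, alpha_4, alpha_5, alpha_6, alpha_7} form a chain of 6 nodes with a double edge at one end; the terminal node there is the unique long simple root (C_6). A semisimple Lie algebra decomposes uniquely as the direct sum of simple ideals, one per connected component of its Dynkin diagram, so g ≅ B_2 ⊕ C_6 (dimension 10 + 78 = 88).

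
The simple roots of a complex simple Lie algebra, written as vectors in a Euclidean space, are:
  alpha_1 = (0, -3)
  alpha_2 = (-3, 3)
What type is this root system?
B_2 (so(5))

Compute the Cartan integers a_ij = 2(alpha_i, alpha_j)/(alpha_j, alpha_j); the resulting 2x2 Cartan matrix is
[[2, -1], [-2, 2]].
The roots have two lengths (squared-length ratio 2:1); the short ones are alpha_{1}. The associated Dynkin diagram is a chain of 2 nodes with a double edge at one end; the terminal node there is the unique short simple root (B_2), so the type is B_2 (the algebra so(5)).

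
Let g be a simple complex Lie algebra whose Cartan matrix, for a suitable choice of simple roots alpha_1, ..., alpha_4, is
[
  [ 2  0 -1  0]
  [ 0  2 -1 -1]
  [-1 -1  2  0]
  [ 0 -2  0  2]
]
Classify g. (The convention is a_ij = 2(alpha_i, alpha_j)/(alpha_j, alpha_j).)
C4

The matrix has rank 4 with 2's on the diagonal. Reading the off-diagonal entries as Dynkin edges (a single edge where a_ij = a_ji = -1; a double or triple edge where a_ij * a_ji = 2 or 3), the diagram is a chain of 4 nodes with a double edge at one end; the terminal node there is the unique long simple root (C_4). One simple-root ordering that puts it in standard form is (alpha_1, alpha_3, alpha_2, alpha_4). So the algebra is type C_4, i.e. sp(8).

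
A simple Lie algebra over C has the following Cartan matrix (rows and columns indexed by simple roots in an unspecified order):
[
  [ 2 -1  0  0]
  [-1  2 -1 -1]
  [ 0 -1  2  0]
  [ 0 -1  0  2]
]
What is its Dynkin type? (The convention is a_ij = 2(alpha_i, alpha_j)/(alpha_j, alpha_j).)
The matrix has rank 4 with 2's on the diagonal. Reading the off-diagonal entries as Dynkin edges (a single edge where a_ij = a_ji = -1; a double or triple edge where a_ij * a_ji = 2 or 3), the diagram is a chain of 2 nodes with a fork of two nodes at one end (D_4). One simple-root ordering that puts it in standard form is (alpha_3, alpha_2, alpha_4, alpha_1). So the algebra is type D_4, i.e. so(8).

D_4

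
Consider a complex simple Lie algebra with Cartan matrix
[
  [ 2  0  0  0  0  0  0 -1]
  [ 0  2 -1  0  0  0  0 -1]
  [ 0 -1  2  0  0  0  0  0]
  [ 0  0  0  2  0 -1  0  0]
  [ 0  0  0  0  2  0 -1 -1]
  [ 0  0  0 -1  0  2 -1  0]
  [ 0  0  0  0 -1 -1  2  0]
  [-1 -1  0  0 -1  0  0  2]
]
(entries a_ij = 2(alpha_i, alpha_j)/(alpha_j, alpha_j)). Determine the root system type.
The matrix has rank 8 with 2's on the diagonal. Reading the off-diagonal entries as Dynkin edges (a single edge where a_ij = a_ji = -1; a double or triple edge where a_ij * a_ji = 2 or 3), the diagram is a chain of 7 nodes with one extra node attached to the third node from one end (E_8). One simple-root ordering that puts it in standard form is (alpha_3, alpha_1, alpha_2, alpha_8, alpha_5, alpha_7, alpha_6, alpha_4). So the algebra is type E_8.

E_8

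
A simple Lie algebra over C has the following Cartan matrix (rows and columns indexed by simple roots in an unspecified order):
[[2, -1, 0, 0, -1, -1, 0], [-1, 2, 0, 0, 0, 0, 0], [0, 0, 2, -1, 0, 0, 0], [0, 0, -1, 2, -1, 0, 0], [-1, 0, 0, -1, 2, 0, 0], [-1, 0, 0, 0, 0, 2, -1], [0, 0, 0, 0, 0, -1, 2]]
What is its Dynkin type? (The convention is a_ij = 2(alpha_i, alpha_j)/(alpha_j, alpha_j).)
The matrix has rank 7 with 2's on the diagonal. Reading the off-diagonal entries as Dynkin edges (a single edge where a_ij = a_ji = -1; a double or triple edge where a_ij * a_ji = 2 or 3), the diagram is a chain of 6 nodes with one extra node attached to the third node from one end (E_7). One simple-root ordering that puts it in standard form is (alpha_7, alpha_2, alpha_6, alpha_1, alpha_5, alpha_4, alpha_3). So the algebra is type E_7.

type E_7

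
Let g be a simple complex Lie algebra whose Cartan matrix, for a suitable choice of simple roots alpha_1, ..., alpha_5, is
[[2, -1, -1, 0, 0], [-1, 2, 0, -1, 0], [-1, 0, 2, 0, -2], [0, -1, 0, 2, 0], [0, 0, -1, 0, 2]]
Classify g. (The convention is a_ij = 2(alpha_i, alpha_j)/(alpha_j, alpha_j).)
type B_5

The matrix has rank 5 with 2's on the diagonal. Reading the off-diagonal entries as Dynkin edges (a single edge where a_ij = a_ji = -1; a double or triple edge where a_ij * a_ji = 2 or 3), the diagram is a chain of 5 nodes with a double edge at one end; the terminal node there is the unique short simple root (B_5). One simple-root ordering that puts it in standard form is (alpha_4, alpha_2, alpha_1, alpha_3, alpha_5). So the algebra is type B_5, i.e. so(11).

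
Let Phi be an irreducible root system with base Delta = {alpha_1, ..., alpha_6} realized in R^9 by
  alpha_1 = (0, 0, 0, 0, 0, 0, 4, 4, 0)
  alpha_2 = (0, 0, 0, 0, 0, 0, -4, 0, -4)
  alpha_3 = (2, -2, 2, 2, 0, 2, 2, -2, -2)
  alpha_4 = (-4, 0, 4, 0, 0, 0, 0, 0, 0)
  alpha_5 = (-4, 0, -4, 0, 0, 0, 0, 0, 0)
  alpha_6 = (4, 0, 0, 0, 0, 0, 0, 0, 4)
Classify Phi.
Compute the Cartan integers a_ij = 2(alpha_i, alpha_j)/(alpha_j, alpha_j); the resulting 6x6 Cartan matrix is
[[2, -1, 0, 0, 0, 0], [-1, 2, 0, 0, 0, -1], [0, 0, 2, 0, -1, 0], [0, 0, 0, 2, 0, -1], [0, 0, -1, 0, 2, -1], [0, -1, 0, -1, -1, 2]].
All simple roots have the same length, so the diagram is simply laced. The associated Dynkin diagram is a chain of 5 nodes with one extra node attached to the third node from one end (E_6), so the type is E_6.

E6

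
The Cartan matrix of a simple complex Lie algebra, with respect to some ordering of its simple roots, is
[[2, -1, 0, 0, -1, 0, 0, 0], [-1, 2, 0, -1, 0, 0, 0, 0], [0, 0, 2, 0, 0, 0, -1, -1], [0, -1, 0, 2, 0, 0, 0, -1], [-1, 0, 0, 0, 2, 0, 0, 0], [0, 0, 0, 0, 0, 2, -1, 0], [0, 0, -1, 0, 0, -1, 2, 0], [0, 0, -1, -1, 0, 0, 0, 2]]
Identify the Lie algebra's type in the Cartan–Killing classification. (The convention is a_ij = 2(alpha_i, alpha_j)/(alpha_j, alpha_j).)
A8

The matrix has rank 8 with 2's on the diagonal. Reading the off-diagonal entries as Dynkin edges (a single edge where a_ij = a_ji = -1; a double or triple edge where a_ij * a_ji = 2 or 3), the diagram is a chain of 8 nodes with single edges (A_8). One simple-root ordering that puts it in standard form is (alpha_5, alpha_1, alpha_2, alpha_4, alpha_8, alpha_3, alpha_7, alpha_6). So the algebra is type A_8, i.e. sl(9).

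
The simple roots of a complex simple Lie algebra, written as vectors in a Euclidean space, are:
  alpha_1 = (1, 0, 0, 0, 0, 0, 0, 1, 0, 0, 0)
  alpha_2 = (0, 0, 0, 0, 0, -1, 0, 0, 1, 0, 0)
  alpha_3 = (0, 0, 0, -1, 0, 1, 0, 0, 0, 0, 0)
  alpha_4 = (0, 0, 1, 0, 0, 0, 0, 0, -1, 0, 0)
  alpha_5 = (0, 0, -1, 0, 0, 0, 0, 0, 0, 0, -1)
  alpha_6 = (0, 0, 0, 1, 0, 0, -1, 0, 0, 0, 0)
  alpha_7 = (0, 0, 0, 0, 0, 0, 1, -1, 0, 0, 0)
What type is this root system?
type A_7

Compute the Cartan integers a_ij = 2(alpha_i, alpha_j)/(alpha_j, alpha_j); the resulting 7x7 Cartan matrix is
[[2, 0, 0, 0, 0, 0, -1], [0, 2, -1, -1, 0, 0, 0], [0, -1, 2, 0, 0, -1, 0], [0, -1, 0, 2, -1, 0, 0], [0, 0, 0, -1, 2, 0, 0], [0, 0, -1, 0, 0, 2, -1], [-1, 0, 0, 0, 0, -1, 2]].
All simple roots have the same length, so the diagram is simply laced. The associated Dynkin diagram is a chain of 7 nodes with single edges (A_7), so the type is A_7 (the algebra sl(8)).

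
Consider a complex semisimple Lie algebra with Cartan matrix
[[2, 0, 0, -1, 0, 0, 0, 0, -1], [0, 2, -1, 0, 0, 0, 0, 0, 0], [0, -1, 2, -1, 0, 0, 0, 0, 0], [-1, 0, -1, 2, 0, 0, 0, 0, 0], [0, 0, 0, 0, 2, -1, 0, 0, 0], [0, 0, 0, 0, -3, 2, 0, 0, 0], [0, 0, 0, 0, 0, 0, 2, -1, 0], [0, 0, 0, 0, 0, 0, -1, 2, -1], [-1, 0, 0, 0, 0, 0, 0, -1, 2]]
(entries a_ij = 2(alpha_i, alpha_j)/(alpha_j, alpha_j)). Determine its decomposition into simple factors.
A_7 + G_2

The diagram associated to this matrix has two connected components: the simple roots {alpha_1, alpha_2, alpha_3, alpha_4, alpha_7, alpha_8, alpha_9} form a chain of 7 nodes with single edges (A_7), and {alpha_5, alpha_6} form two nodes joined by a triple edge (G_2). A semisimple Lie algebra decomposes uniquely as the direct sum of simple ideals, one per connected component of its Dynkin diagram, so g ≅ A_7 ⊕ G_2 (dimension 63 + 14 = 77).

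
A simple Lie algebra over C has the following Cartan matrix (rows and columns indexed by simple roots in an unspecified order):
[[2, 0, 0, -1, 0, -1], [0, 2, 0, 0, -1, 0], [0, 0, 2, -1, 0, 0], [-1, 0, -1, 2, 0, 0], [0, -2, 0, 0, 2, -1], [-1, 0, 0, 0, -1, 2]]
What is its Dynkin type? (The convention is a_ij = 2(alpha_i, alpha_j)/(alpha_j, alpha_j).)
The matrix has rank 6 with 2's on the diagonal. Reading the off-diagonal entries as Dynkin edges (a single edge where a_ij = a_ji = -1; a double or triple edge where a_ij * a_ji = 2 or 3), the diagram is a chain of 6 nodes with a double edge at one end; the terminal node there is the unique short simple root (B_6). One simple-root ordering that puts it in standard form is (alpha_3, alpha_4, alpha_1, alpha_6, alpha_5, alpha_2). So the algebra is type B_6, i.e. so(13).

B_6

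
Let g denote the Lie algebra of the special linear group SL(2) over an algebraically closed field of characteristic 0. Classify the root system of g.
A_1

This is sl(2), which has dimension 2^2 - 1 = 3 and rank 2 - 1 = 1 (a Cartan subalgebra is the diagonal traceless matrices). In the classification of classical Lie algebras, the special linear algebra sl(n+1) has type A_n; here n = 1, so the Dynkin diagram is a chain of 1 nodes with single edges (A_1). Hence the type is A_1.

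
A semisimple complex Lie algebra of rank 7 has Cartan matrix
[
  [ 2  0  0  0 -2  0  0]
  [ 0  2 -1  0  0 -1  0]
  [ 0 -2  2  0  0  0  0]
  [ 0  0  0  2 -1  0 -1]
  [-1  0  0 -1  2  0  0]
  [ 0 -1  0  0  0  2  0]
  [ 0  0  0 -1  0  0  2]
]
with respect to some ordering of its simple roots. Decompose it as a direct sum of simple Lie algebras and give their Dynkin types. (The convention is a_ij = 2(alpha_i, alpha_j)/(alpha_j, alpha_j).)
The diagram associated to this matrix has two connected components: the simple roots {alpha_2, alpha_3, alpha_6} form a chain of 3 nodes with a double edge at one end; the terminal node there is the unique long simple root (C_3), and {alpha_1, alpha_4, alpha_5, alpha_7} form a chain of 4 nodes with a double edge at one end; the terminal node there is the unique long simple root (C_4). A semisimple Lie algebra decomposes uniquely as the direct sum of simple ideals, one per connected component of its Dynkin diagram, so g ≅ C_3 ⊕ C_4 (dimension 21 + 36 = 57).

C_3 (sp(6)) ⊕ C_4 (sp(8))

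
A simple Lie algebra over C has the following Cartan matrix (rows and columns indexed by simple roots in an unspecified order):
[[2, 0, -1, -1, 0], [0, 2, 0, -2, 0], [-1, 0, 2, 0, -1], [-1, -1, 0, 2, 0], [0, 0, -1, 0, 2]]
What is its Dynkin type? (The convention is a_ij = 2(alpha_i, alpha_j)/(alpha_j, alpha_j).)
The matrix has rank 5 with 2's on the diagonal. Reading the off-diagonal entries as Dynkin edges (a single edge where a_ij = a_ji = -1; a double or triple edge where a_ij * a_ji = 2 or 3), the diagram is a chain of 5 nodes with a double edge at one end; the terminal node there is the unique long simple root (C_5). One simple-root ordering that puts it in standard form is (alpha_5, alpha_3, alpha_1, alpha_4, alpha_2). So the algebra is type C_5, i.e. sp(10).

type C_5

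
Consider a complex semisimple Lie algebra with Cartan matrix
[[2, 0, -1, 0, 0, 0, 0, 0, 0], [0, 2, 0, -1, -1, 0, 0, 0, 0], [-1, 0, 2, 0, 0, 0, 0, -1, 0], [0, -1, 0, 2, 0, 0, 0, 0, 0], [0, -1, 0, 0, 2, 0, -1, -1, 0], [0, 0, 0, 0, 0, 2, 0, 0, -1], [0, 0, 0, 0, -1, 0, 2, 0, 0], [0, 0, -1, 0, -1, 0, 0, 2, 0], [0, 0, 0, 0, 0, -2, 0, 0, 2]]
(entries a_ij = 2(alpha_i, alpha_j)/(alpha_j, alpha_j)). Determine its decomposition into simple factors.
B_2 (so(5)) + E_7

The diagram associated to this matrix has two connected components: the simple roots {alpha_6, alpha_9} form a chain of 2 nodes with a double edge at one end; the terminal node there is the unique short simple root (B_2), and {alpha_1, alpha_2, alpha_3, alpha_4, alpha_5, alpha_7, alpha_8} form a chain of 6 nodes with one extra node attached to the third node from one end (E_7). A semisimple Lie algebra decomposes uniquely as the direct sum of simple ideals, one per connected component of its Dynkin diagram, so g ≅ B_2 ⊕ E_7 (dimension 10 + 133 = 143).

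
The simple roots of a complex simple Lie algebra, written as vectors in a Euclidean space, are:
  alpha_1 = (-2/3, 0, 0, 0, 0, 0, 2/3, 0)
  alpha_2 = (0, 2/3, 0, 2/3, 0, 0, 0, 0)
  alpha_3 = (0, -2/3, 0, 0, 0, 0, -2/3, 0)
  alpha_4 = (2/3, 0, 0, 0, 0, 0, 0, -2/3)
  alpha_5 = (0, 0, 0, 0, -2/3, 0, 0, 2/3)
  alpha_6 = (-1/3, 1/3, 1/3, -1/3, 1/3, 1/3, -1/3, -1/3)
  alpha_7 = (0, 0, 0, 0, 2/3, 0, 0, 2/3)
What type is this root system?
E_7

Compute the Cartan integers a_ij = 2(alpha_i, alpha_j)/(alpha_j, alpha_j); the resulting 7x7 Cartan matrix is
[[2, 0, -1, -1, 0, 0, 0], [0, 2, -1, 0, 0, 0, 0], [-1, -1, 2, 0, 0, 0, 0], [-1, 0, 0, 2, -1, 0, -1], [0, 0, 0, -1, 2, -1, 0], [0, 0, 0, 0, -1, 2, 0], [0, 0, 0, -1, 0, 0, 2]].
All simple roots have the same length, so the diagram is simply laced. The associated Dynkin diagram is a chain of 6 nodes with one extra node attached to the third node from one end (E_7), so the type is E_7.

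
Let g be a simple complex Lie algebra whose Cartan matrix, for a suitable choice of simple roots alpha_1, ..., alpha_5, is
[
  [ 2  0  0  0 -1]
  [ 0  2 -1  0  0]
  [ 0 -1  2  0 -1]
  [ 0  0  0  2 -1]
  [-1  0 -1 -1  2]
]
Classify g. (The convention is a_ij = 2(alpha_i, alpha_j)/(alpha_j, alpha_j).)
The matrix has rank 5 with 2's on the diagonal. Reading the off-diagonal entries as Dynkin edges (a single edge where a_ij = a_ji = -1; a double or triple edge where a_ij * a_ji = 2 or 3), the diagram is a chain of 3 nodes with a fork of two nodes at one end (D_5). One simple-root ordering that puts it in standard form is (alpha_2, alpha_3, alpha_5, alpha_1, alpha_4). So the algebra is type D_5, i.e. so(10).

D_5 (so(10))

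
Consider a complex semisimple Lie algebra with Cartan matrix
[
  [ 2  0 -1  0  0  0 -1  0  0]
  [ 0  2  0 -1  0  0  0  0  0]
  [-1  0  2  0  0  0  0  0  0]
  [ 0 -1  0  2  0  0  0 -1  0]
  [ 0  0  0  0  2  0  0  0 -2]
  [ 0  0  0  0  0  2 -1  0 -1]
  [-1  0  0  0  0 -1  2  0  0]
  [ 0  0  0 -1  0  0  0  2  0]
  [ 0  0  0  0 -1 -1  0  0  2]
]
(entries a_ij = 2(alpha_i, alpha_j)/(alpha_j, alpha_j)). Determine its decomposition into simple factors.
A3 + C6

The diagram associated to this matrix has two connected components: the simple roots {alpha_2, alpha_4, alpha_8} form a chain of 3 nodes with single edges (A_3), and {alpha_1, alpha_3, alpha_5, alpha_6, alpha_7, alpha_9} form a chain of 6 nodes with a double edge at one end; the terminal node there is the unique long simple root (C_6). A semisimple Lie algebra decomposes uniquely as the direct sum of simple ideals, one per connected component of its Dynkin diagram, so g ≅ A_3 ⊕ C_6 (dimension 15 + 78 = 93).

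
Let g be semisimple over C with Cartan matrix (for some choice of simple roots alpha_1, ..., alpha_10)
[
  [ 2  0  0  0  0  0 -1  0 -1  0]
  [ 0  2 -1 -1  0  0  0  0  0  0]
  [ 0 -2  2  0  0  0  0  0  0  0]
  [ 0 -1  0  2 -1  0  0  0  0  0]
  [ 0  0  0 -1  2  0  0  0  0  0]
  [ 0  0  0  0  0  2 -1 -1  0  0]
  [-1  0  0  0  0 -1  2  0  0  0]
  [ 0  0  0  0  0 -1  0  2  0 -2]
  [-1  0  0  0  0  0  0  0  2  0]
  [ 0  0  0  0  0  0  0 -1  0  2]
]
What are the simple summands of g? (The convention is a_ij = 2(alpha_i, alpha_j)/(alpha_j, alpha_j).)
The diagram associated to this matrix has two connected components: the simple roots {alpha_1, alpha_6, alpha_7, alpha_8, alpha_9, alpha_10} form a chain of 6 nodes with a double edge at one end; the terminal node there is the unique short simple root (B_6), and {alpha_2, alpha_3, alpha_4, alpha_5} form a chain of 4 nodes with a double edge at one end; the terminal node there is the unique long simple root (C_4). A semisimple Lie algebra decomposes uniquely as the direct sum of simple ideals, one per connected component of its Dynkin diagram, so g ≅ B_6 ⊕ C_4 (dimension 78 + 36 = 114).

B_6 (so(13)) ⊕ C_4 (sp(8))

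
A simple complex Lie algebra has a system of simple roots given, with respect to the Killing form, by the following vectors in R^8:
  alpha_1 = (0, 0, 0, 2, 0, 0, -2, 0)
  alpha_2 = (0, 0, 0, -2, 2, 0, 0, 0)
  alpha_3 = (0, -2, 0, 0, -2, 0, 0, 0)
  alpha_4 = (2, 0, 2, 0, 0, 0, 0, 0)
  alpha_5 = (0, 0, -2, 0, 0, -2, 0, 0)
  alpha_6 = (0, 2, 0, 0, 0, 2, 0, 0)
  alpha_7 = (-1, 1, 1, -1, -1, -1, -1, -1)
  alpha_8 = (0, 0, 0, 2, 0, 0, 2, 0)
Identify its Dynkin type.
Compute the Cartan integers a_ij = 2(alpha_i, alpha_j)/(alpha_j, alpha_j); the resulting 8x8 Cartan matrix is
[[2, -1, 0, 0, 0, 0, 0, 0], [-1, 2, -1, 0, 0, 0, 0, -1], [0, -1, 2, 0, 0, -1, 0, 0], [0, 0, 0, 2, -1, 0, 0, 0], [0, 0, 0, -1, 2, -1, 0, 0], [0, 0, -1, 0, -1, 2, 0, 0], [0, 0, 0, 0, 0, 0, 2, -1], [0, -1, 0, 0, 0, 0, -1, 2]].
All simple roots have the same length, so the diagram is simply laced. The associated Dynkin diagram is a chain of 7 nodes with one extra node attached to the third node from one end (E_8), so the type is E_8.

E_8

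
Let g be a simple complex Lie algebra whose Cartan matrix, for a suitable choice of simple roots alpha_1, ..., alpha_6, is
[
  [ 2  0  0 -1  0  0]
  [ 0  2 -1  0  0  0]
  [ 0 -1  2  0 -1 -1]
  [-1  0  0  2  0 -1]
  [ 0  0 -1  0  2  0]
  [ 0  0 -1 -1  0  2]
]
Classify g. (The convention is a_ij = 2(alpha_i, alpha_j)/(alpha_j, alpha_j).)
D_6

The matrix has rank 6 with 2's on the diagonal. Reading the off-diagonal entries as Dynkin edges (a single edge where a_ij = a_ji = -1; a double or triple edge where a_ij * a_ji = 2 or 3), the diagram is a chain of 4 nodes with a fork of two nodes at one end (D_6). One simple-root ordering that puts it in standard form is (alpha_1, alpha_4, alpha_6, alpha_3, alpha_2, alpha_5). So the algebra is type D_6, i.e. so(12).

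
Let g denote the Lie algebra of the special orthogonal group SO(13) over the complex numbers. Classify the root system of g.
This is so(13) with 13 odd, which has dimension 13(13-1)/2 = 78 and rank (13-1)/2 = 6. In the classification of classical Lie algebras, the orthogonal algebra so(2n+1) in an odd number of variables has type B_n; here n = 6, so the Dynkin diagram is a chain of 6 nodes with a double edge at one end; the terminal node there is the unique short simple root (B_6). Hence the type is B_6.

B_6 (so(13))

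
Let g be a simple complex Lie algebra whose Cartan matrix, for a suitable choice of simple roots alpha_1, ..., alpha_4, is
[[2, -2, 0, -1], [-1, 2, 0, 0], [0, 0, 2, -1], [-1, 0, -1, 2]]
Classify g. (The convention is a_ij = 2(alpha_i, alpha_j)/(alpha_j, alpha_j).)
The matrix has rank 4 with 2's on the diagonal. Reading the off-diagonal entries as Dynkin edges (a single edge where a_ij = a_ji = -1; a double or triple edge where a_ij * a_ji = 2 or 3), the diagram is a chain of 4 nodes with a double edge at one end; the terminal node there is the unique short simple root (B_4). One simple-root ordering that puts it in standard form is (alpha_3, alpha_4, alpha_1, alpha_2). So the algebra is type B_4, i.e. so(9).

type B_4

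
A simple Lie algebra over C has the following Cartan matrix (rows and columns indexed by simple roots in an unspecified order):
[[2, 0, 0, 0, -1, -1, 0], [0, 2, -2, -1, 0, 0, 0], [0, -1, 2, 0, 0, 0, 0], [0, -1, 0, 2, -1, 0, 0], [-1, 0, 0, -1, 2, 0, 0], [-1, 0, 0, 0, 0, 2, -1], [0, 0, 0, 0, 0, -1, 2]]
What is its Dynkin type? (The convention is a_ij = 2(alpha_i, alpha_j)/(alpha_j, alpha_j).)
type B_7

The matrix has rank 7 with 2's on the diagonal. Reading the off-diagonal entries as Dynkin edges (a single edge where a_ij = a_ji = -1; a double or triple edge where a_ij * a_ji = 2 or 3), the diagram is a chain of 7 nodes with a double edge at one end; the terminal node there is the unique short simple root (B_7). One simple-root ordering that puts it in standard form is (alpha_7, alpha_6, alpha_1, alpha_5, alpha_4, alpha_2, alpha_3). So the algebra is type B_7, i.e. so(15).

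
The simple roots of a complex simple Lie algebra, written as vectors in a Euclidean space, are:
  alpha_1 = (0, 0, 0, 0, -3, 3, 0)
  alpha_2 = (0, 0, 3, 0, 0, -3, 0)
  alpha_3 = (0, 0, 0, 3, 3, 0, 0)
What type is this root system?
Compute the Cartan integers a_ij = 2(alpha_i, alpha_j)/(alpha_j, alpha_j); the resulting 3x3 Cartan matrix is
[[2, -1, -1], [-1, 2, 0], [-1, 0, 2]].
All simple roots have the same length, so the diagram is simply laced. The associated Dynkin diagram is a chain of 3 nodes with single edges (A_3), so the type is A_3 (the algebra sl(4)).

A_3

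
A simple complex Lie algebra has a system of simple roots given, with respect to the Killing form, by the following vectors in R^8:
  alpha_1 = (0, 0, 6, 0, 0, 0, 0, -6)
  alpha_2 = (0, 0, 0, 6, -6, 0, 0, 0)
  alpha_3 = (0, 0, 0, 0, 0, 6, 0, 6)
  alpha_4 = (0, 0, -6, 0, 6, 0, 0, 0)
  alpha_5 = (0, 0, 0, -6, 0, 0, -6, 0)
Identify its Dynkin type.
Compute the Cartan integers a_ij = 2(alpha_i, alpha_j)/(alpha_j, alpha_j); the resulting 5x5 Cartan matrix is
[[2, 0, -1, -1, 0], [0, 2, 0, -1, -1], [-1, 0, 2, 0, 0], [-1, -1, 0, 2, 0], [0, -1, 0, 0, 2]].
All simple roots have the same length, so the diagram is simply laced. The associated Dynkin diagram is a chain of 5 nodes with single edges (A_5), so the type is A_5 (the algebra sl(6)).

A_5 (sl(6))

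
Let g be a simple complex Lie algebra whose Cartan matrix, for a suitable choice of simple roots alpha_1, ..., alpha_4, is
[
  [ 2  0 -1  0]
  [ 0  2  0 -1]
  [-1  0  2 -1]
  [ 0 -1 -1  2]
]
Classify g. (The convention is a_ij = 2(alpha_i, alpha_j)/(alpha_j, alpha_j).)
The matrix has rank 4 with 2's on the diagonal. Reading the off-diagonal entries as Dynkin edges (a single edge where a_ij = a_ji = -1; a double or triple edge where a_ij * a_ji = 2 or 3), the diagram is a chain of 4 nodes with single edges (A_4). One simple-root ordering that puts it in standard form is (alpha_2, alpha_4, alpha_3, alpha_1). So the algebra is type A_4, i.e. sl(5).

A_4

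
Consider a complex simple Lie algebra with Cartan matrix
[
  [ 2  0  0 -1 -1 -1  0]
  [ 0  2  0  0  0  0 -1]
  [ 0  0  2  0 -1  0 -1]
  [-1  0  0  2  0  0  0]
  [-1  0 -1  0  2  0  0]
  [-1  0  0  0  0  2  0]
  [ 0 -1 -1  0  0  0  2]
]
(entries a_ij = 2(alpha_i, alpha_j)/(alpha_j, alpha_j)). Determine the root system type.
D_7

The matrix has rank 7 with 2's on the diagonal. Reading the off-diagonal entries as Dynkin edges (a single edge where a_ij = a_ji = -1; a double or triple edge where a_ij * a_ji = 2 or 3), the diagram is a chain of 5 nodes with a fork of two nodes at one end (D_7). One simple-root ordering that puts it in standard form is (alpha_2, alpha_7, alpha_3, alpha_5, alpha_1, alpha_6, alpha_4). So the algebra is type D_7, i.e. so(14).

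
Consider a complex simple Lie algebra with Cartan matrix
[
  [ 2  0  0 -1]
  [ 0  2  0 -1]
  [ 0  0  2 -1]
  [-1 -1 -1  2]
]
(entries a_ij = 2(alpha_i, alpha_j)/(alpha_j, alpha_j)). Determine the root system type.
The matrix has rank 4 with 2's on the diagonal. Reading the off-diagonal entries as Dynkin edges (a single edge where a_ij = a_ji = -1; a double or triple edge where a_ij * a_ji = 2 or 3), the diagram is a chain of 2 nodes with a fork of two nodes at one end (D_4). One simple-root ordering that puts it in standard form is (alpha_1, alpha_4, alpha_2, alpha_3). So the algebra is type D_4, i.e. so(8).

type D_4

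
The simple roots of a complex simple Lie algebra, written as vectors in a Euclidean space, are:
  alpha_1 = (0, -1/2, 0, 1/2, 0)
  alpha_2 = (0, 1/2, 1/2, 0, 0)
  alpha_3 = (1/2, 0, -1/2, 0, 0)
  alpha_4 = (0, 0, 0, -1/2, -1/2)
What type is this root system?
Compute the Cartan integers a_ij = 2(alpha_i, alpha_j)/(alpha_j, alpha_j); the resulting 4x4 Cartan matrix is
[[2, -1, 0, -1], [-1, 2, -1, 0], [0, -1, 2, 0], [-1, 0, 0, 2]].
All simple roots have the same length, so the diagram is simply laced. The associated Dynkin diagram is a chain of 4 nodes with single edges (A_4), so the type is A_4 (the algebra sl(5)).

type A_4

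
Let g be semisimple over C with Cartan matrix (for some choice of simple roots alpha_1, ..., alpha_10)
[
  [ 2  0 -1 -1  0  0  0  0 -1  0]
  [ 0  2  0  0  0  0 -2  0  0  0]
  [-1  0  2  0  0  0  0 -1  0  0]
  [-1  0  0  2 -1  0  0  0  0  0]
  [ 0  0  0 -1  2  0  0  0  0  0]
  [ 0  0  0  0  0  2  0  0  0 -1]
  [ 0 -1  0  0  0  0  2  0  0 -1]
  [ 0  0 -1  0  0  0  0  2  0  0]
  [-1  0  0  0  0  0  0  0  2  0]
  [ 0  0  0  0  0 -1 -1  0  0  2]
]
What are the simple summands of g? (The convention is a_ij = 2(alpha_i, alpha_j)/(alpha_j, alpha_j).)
C_4 (sp(8)) + E_6

The diagram associated to this matrix has two connected components: the simple roots {alpha_2, alpha_6, alpha_7, alpha_10} form a chain of 4 nodes with a double edge at one end; the terminal node there is the unique long simple root (C_4), and {alpha_1, alpha_3, alpha_4, alpha_5, alpha_8, alpha_9} form a chain of 5 nodes with one extra node attached to the third node from one end (E_6). A semisimple Lie algebra decomposes uniquely as the direct sum of simple ideals, one per connected component of its Dynkin diagram, so g ≅ C_4 ⊕ E_6 (dimension 36 + 78 = 114).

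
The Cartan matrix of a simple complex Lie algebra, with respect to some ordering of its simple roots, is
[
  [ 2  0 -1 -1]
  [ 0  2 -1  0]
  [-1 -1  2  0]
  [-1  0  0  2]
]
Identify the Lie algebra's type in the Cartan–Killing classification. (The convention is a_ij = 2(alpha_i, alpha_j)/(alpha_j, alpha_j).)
A_4 (sl(5))

The matrix has rank 4 with 2's on the diagonal. Reading the off-diagonal entries as Dynkin edges (a single edge where a_ij = a_ji = -1; a double or triple edge where a_ij * a_ji = 2 or 3), the diagram is a chain of 4 nodes with single edges (A_4). One simple-root ordering that puts it in standard form is (alpha_2, alpha_3, alpha_1, alpha_4). So the algebra is type A_4, i.e. sl(5).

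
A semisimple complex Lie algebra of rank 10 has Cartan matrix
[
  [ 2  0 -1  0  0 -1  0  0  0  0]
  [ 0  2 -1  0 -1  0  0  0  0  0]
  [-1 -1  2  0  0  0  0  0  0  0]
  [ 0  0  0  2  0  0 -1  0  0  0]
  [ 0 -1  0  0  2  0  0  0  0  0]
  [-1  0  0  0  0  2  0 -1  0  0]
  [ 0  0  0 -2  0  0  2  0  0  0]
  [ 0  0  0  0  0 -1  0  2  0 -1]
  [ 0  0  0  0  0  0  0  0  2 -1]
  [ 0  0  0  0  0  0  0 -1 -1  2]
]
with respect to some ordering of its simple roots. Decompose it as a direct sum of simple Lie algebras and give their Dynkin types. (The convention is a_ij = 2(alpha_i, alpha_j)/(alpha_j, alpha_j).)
The diagram associated to this matrix has two connected components: the simple roots {alpha_1, alpha_2, alpha_3, alpha_5, alpha_6, alpha_8, alpha_9, alpha_10} form a chain of 8 nodes with single edges (A_8), and {alpha_4, alpha_7} form a chain of 2 nodes with a double edge at one end; the terminal node there is the unique short simple root (B_2). A semisimple Lie algebra decomposes uniquely as the direct sum of simple ideals, one per connected component of its Dynkin diagram, so g ≅ A_8 ⊕ B_2 (dimension 80 + 10 = 90).

type A_8 + type B_2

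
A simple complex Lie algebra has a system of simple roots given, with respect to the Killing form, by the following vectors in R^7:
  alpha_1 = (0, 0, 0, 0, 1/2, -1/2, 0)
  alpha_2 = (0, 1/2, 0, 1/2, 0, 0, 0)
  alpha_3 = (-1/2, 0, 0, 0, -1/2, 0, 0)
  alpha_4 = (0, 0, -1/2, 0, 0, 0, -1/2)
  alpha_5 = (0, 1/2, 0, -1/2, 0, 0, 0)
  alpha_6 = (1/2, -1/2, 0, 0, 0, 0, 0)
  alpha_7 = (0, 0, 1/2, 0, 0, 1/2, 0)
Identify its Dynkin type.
D7

Compute the Cartan integers a_ij = 2(alpha_i, alpha_j)/(alpha_j, alpha_j); the resulting 7x7 Cartan matrix is
[[2, 0, -1, 0, 0, 0, -1], [0, 2, 0, 0, 0, -1, 0], [-1, 0, 2, 0, 0, -1, 0], [0, 0, 0, 2, 0, 0, -1], [0, 0, 0, 0, 2, -1, 0], [0, -1, -1, 0, -1, 2, 0], [-1, 0, 0, -1, 0, 0, 2]].
All simple roots have the same length, so the diagram is simply laced. The associated Dynkin diagram is a chain of 5 nodes with a fork of two nodes at one end (D_7), so the type is D_7 (the algebra so(14)).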